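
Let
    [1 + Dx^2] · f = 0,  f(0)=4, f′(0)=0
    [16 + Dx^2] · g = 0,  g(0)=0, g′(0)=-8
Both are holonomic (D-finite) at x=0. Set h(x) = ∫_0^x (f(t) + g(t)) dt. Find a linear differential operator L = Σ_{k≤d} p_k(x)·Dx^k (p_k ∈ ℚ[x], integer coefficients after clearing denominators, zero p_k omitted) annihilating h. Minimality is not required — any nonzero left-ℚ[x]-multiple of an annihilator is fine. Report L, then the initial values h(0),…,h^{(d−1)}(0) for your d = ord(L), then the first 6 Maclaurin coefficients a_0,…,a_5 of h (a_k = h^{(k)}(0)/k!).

f: a_k = 4, 0, -2, 0, 1/6, 0, …
g: a_k = 0, -8, 0, 64/3, 0, -256/15, …
f+g: L₀ = lclm(L_f,L_g), ord ≤ 2+2.
h=∫h₀ ⇒ L = L₀·Dx.
L = 16·Dx + 17·Dx^3 + Dx^5  (order 5).
h: a_k = 0, 4, -4, -2/3, 16/3, 1/30, …
ICs: h(0) = 0, h′(0) = 4, h′′(0) = -8, h′′′(0) = -4, h′′′′(0) = 128.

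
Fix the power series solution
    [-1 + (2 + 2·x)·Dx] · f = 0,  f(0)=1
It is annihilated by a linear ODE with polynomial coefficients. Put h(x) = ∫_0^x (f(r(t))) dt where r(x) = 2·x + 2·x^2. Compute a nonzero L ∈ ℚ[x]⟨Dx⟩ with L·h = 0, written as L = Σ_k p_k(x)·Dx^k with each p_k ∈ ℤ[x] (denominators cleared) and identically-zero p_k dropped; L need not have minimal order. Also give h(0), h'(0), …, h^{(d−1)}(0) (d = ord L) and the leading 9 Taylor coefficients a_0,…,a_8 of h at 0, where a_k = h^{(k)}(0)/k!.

L = (-1 - 2·x)·Dx + (1 + 2·x + 2·x^2)·Dx^2  (order 2).
h: a_k = 0, 1, 1/2, 1/6, -1/8, 3/40, -1/48, -3/112, 7/128, …
ICs: h(0) = 0, h′(0) = 1.

f: a_k = 1, 1/2, -1/8, 1/16, -5/128, 7/256, -21/1024, 33/2048, -429/32768, …
Change of var in L_f (x↦r) gives L₀.
h=∫₀ˣh₀: take L = L₀·Dx.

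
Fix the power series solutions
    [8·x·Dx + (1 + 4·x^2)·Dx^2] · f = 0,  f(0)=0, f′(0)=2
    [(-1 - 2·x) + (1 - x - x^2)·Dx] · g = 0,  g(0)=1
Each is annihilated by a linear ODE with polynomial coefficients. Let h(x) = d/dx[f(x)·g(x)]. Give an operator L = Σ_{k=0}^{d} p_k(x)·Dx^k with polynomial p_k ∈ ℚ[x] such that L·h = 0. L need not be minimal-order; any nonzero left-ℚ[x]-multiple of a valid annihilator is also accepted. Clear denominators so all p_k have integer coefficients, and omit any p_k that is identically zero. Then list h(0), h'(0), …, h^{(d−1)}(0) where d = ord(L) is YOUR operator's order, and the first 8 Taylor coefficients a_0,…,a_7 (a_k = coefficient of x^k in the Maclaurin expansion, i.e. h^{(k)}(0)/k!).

f: a_k = 0, 2, 0, -8/3, 0, 32/5, 0, -128/7, …
g: a_k = 1, 1, 2, 3, 5, 8, 13, 21, …
h₀=f·g: eliminate ⇒ L₀, order ≤ 2·1.
h₀' ⇒ L via d/dx closure of L₀.
L = (-10 + 264·x^2 + 384·x^3 + 576·x^4) + (7 + 22·x + 12·x^2 + 88·x^3 + 384·x^4 + 384·x^5)·Dx + (-1 - 3·x - 11·x^2 + 4·x^3 - 16·x^4 + 64·x^5 + 48·x^6)·Dx^2  (order 2).
h: a_k = 2, 4, 4, 40/3, 166/3, 432/5, 754/15, 18128/105, …
ICs: h(0) = 2, h′(0) = 4.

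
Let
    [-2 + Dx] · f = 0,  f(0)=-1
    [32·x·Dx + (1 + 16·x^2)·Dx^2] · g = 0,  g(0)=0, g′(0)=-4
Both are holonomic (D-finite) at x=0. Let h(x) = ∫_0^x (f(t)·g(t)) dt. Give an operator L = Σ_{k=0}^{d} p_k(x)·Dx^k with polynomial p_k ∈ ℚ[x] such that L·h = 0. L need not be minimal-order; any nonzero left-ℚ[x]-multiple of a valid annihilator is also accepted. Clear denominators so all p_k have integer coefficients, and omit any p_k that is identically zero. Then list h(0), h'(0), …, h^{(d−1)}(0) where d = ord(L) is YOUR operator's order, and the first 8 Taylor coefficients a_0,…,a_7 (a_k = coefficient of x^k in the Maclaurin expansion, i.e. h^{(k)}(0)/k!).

f: a_k = -1, -2, -2, -4/3, -2/3, -4/15, -4/45, -8/315, …
g: a_k = 0, -4, 0, 64/3, 0, -1024/5, 0, 16384/7, …
Product ⇒ symmetric product L₀, ord ≤ 2.
∫: right-multiply L₀ by Dx.
L = (4 - 64·x + 64·x^2)·Dx + (-4 + 32·x - 64·x^2)·Dx^2 + (1 + 16·x^2)·Dx^3  (order 3).
h: a_k = 0, 0, 2, 8/3, -10/3, -112/15, 412/15, 3440/63, …
ICs: h(0) = 0, h′(0) = 0, h′′(0) = 4.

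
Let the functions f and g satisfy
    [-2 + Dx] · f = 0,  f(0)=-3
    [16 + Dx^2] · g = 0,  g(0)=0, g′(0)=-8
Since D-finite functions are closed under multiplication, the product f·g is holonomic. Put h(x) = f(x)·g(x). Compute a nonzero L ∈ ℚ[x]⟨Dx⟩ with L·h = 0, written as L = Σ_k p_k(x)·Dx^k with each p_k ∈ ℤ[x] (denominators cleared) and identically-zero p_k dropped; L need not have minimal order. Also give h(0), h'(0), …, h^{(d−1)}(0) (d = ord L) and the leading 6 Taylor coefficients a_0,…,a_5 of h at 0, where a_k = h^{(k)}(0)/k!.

f: a_k = -3, -6, -6, -4, -2, -4/5, …
g: a_k = 0, -8, 0, 64/3, 0, -256/15, …
L₀ := L_f ⊗_s L_g (sym. prod.), ord ≤ 2.
L = 20 - 4·Dx + Dx^2  (order 2).
h: a_k = 0, 24, 48, -16, -96, -304/5, …
ICs: h(0) = 0, h′(0) = 24.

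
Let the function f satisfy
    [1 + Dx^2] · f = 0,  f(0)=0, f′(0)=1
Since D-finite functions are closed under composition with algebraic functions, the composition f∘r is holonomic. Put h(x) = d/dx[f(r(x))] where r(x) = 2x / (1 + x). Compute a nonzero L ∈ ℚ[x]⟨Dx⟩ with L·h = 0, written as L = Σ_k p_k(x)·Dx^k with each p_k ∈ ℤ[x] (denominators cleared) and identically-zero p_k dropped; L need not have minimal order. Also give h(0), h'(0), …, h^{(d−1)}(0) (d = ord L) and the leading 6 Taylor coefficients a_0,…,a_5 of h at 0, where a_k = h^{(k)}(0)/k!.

f: a_k = 0, 1, 0, -1/6, 0, 1/120, …
h₀=f(r): pull back L_f along r ⇒ L₀.
Differentiate: ansatz ord ≤ ord L₀ ⇒ L.
L = (10 + 12·x + 6·x^2) + (6 + 18·x + 18·x^2 + 6·x^3)·Dx + (1 + 4·x + 6·x^2 + 4·x^3 + x^4)·Dx^2  (order 2).
h: a_k = 2, -4, 2, 8, -86/3, 60, …
ICs: h(0) = 2, h′(0) = -4.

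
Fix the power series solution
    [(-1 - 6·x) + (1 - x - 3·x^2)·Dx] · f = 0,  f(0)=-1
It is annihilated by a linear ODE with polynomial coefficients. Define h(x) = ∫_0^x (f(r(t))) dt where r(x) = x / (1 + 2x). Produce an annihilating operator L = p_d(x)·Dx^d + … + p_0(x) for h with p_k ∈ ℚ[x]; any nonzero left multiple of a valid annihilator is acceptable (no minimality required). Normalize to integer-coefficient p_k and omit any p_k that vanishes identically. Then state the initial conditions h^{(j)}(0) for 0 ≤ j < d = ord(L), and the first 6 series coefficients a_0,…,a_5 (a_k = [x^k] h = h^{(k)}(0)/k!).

L = (1 + 8·x)·Dx + (-1 - 5·x - 5·x^2 + 2·x^3)·Dx^2  (order 2).
h: a_k = 0, -1, -1/2, -2/3, 5/4, -17/5, …
ICs: h(0) = 0, h′(0) = -1.

f: a_k = -1, -1, -4, -7, -19, -40, …
Change of var in L_f (x↦r) gives L₀.
h=∫₀ˣh₀: take L = L₀·Dx.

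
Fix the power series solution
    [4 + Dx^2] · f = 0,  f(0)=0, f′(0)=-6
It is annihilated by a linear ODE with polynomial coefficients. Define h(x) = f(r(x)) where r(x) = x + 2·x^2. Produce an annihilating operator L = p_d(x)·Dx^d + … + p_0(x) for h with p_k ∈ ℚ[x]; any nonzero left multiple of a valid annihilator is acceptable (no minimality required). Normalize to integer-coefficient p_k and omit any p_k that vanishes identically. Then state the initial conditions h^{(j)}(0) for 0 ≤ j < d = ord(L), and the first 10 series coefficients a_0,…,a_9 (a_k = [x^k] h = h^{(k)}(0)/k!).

L = (4 + 48·x + 192·x^2 + 256·x^3) - 4·Dx + (1 + 4·x)·Dx^2  (order 2).
h: a_k = 0, -6, -12, 4, 24, 236/5, 24, -3352/105, -944/15, -54436/945, …
ICs: h(0) = 0, h′(0) = -6.

f: a_k = 0, -6, 0, 4, 0, -4/5, 0, 8/105, 0, -4/945, …
Change of var in L_f (x↦r) gives L₀.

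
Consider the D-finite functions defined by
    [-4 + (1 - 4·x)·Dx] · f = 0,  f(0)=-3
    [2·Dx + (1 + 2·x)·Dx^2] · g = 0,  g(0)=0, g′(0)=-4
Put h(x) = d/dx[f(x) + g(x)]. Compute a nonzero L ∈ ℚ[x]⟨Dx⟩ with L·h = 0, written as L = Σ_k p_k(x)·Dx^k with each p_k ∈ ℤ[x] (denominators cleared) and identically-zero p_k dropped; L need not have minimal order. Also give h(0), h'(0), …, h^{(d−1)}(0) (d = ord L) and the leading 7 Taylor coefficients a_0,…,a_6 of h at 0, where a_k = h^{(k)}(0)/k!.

L = (128 + 64·x) + (44 + 224·x + 128·x^2)·Dx + (-5 + 6·x + 48·x^2 + 32·x^3)·Dx^2  (order 2).
h: a_k = -16, -88, -592, -3040, -15424, -73600, -344320, …
ICs: h(0) = -16, h′(0) = -88.

f: a_k = -3, -12, -48, -192, -768, -3072, -12288, …
g: a_k = 0, -4, 4, -16/3, 8, -64/5, 64/3, …
h₀=f+g: left-lcm gives L₀, ord ≤ 3.
h₀' ⇒ L via d/dx closure of L₀.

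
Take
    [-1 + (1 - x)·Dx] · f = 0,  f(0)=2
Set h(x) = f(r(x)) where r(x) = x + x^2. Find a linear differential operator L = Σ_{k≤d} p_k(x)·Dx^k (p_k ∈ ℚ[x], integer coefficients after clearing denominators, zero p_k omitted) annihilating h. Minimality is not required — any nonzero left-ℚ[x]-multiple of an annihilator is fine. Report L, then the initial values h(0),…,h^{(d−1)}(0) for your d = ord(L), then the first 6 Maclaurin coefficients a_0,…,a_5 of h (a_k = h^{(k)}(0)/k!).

f: a_k = 2, 2, 2, 2, 2, 2, …
f∘r: x↦r, Dx↦Dx/r' in L_f ⇒ L₀.
L = (1 + 2·x) + (-1 + x + x^2)·Dx  (order 1).
h: a_k = 2, 2, 4, 6, 10, 16, …
ICs: h(0) = 2.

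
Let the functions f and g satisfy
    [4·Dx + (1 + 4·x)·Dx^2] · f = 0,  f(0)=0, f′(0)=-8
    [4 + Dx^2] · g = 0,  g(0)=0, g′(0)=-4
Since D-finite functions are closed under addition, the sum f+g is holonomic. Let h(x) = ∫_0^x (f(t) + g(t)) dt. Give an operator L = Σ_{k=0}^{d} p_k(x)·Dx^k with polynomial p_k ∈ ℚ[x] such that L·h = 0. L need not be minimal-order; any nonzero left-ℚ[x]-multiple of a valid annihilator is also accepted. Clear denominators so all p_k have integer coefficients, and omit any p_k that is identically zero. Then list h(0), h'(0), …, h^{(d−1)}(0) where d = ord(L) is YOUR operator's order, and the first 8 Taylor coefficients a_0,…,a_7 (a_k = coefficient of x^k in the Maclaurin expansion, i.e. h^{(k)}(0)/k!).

L = (400 + 128·x + 256·x^2)·Dx^2 + (36 + 176·x + 192·x^2 + 256·x^3)·Dx^3 + (100 + 32·x + 64·x^2)·Dx^4 + (9 + 44·x + 48·x^2 + 64·x^3)·Dx^5  (order 5).
h: a_k = 0, 0, -6, 16/3, -10, 128/5, -3076/45, 4096/21, …
ICs: h(0) = 0, h′(0) = 0, h′′(0) = -12, h′′′(0) = 32, h′′′′(0) = -240.

f: a_k = 0, -8, 16, -128/3, 128, -2048/5, 4096/3, -32768/7, …
g: a_k = 0, -4, 0, 8/3, 0, -8/15, 0, 16/315, …
f+g: L₀ = lclm(L_f,L_g), ord ≤ 2+2.
h=∫₀ˣh₀: take L = L₀·Dx.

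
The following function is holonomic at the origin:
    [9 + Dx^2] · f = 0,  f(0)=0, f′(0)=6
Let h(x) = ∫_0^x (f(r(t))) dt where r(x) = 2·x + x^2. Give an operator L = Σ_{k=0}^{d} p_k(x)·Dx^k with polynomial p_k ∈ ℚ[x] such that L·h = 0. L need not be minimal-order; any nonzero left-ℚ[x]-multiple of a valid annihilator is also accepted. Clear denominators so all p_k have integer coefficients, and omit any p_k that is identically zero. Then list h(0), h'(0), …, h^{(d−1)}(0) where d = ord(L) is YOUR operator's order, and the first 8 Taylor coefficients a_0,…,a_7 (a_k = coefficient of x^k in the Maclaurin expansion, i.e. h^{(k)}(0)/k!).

f: a_k = 0, 6, 0, -9, 0, 81/20, 0, -243/280, …
Change of var in L_f (x↦r) gives L₀.
h=∫₀ˣh₀: take L = L₀·Dx.
L = (36 + 108·x + 108·x^2 + 36·x^3)·Dx - Dx^2 + (1 + x)·Dx^3  (order 3).
h: a_k = 0, 0, 6, 2, -18, -108/5, 63/5, 45, …
ICs: h(0) = 0, h′(0) = 0, h′′(0) = 12.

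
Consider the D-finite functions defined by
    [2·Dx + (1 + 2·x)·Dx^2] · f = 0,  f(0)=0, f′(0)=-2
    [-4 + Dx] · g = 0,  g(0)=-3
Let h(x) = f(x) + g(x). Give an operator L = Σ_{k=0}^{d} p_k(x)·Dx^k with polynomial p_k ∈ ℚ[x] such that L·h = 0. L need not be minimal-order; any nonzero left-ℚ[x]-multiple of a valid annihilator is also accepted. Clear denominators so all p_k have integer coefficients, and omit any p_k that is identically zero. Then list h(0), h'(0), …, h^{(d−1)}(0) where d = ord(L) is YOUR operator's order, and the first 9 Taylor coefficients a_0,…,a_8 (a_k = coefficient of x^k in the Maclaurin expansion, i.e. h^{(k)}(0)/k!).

f: a_k = 0, -2, 2, -8/3, 4, -32/5, 32/3, -128/7, 32, …
g: a_k = -3, -12, -24, -32, -32, -128/5, -256/15, -1024/105, -512/105, …
h₀=f+g: left-lcm gives L₀, ord ≤ 3.
L = (-32 - 32·x)·Dx + (-4 - 32·x - 32·x^2)·Dx^2 + (3 + 10·x + 8·x^2)·Dx^3  (order 3).
h: a_k = -3, -14, -22, -104/3, -28, -32, -32/5, -2944/105, 2848/105, …
ICs: h(0) = -3, h′(0) = -14, h′′(0) = -44.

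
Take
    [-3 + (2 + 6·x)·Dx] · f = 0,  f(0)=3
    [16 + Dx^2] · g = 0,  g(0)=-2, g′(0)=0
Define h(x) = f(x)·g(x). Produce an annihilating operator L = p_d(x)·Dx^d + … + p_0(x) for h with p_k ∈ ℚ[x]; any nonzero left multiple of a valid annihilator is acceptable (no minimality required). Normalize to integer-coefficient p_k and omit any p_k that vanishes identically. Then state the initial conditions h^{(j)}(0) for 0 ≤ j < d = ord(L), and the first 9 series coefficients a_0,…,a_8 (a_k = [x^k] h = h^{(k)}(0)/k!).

L = (91 + 384·x + 576·x^2) + (-12 - 36·x)·Dx + (4 + 24·x + 36·x^2)·Dx^2  (order 2).
h: a_k = -6, -9, 219/4, 495/8, -6337/64, -7023/128, 337609/7680, 259579/5120, -82369729/1720320, …
ICs: h(0) = -6, h′(0) = -9.

f: a_k = 3, 9/2, -27/8, 81/16, -1215/128, 5103/256, -45927/1024, 216513/2048, -8444007/32768, …
g: a_k = -2, 0, 16, 0, -64/3, 0, 512/45, 0, -1024/315, …
L₀ := L_f ⊗_s L_g (sym. prod.), ord ≤ 2.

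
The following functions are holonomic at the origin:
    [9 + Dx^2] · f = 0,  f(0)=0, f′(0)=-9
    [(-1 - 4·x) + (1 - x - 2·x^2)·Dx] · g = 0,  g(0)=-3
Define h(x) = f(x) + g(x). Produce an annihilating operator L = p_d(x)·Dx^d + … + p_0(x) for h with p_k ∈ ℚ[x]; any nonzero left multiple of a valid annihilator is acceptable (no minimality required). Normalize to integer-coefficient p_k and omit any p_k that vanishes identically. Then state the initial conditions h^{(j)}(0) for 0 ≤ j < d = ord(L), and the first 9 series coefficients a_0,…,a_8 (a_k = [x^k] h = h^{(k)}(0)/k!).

L = (-117 - 486·x - 135·x^2 - 360·x^3 - 540·x^4 - 432·x^5) + (45 - 63·x - 81·x^2 + 153·x^3 + 18·x^4 - 324·x^5 - 216·x^6)·Dx + (-13 - 54·x - 15·x^2 - 40·x^3 - 60·x^4 - 48·x^5)·Dx^2 + (5 - 7·x - 9·x^2 + 17·x^3 + 2·x^4 - 36·x^5 - 24·x^6)·Dx^3  (order 3).
h: a_k = -3, -12, -9, -3/2, -33, -2763/40, -129, -142071/560, -513, …
ICs: h(0) = -3, h′(0) = -12, h′′(0) = -18.

f: a_k = 0, -9, 0, 27/2, 0, -243/40, 0, 729/560, 0, …
g: a_k = -3, -3, -9, -15, -33, -63, -129, -255, -513, …
Weyl lclm of L_f,L_g ⇒ L₀ (ord ≤ 3).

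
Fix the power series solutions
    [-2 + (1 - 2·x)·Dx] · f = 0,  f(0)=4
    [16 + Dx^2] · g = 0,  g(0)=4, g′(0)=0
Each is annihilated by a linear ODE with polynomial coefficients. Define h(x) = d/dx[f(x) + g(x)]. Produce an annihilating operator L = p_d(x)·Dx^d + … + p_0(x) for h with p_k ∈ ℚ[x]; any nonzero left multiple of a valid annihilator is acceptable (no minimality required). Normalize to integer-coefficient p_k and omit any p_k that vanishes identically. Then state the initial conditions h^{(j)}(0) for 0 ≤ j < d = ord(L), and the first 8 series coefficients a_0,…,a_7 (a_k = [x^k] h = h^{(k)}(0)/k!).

L = (512 - 512·x + 512·x^2) + (-80 + 288·x - 384·x^2 + 256·x^3)·Dx + (32 - 32·x + 32·x^2)·Dx^2 + (-5 + 18·x - 24·x^2 + 16·x^3)·Dx^3  (order 3).
h: a_k = 8, -32, 96, 1280/3, 640, 20992/15, 3584, 2596864/315, …
ICs: h(0) = 8, h′(0) = -32, h′′(0) = 192.

f: a_k = 4, 8, 16, 32, 64, 128, 256, 512, …
g: a_k = 4, 0, -32, 0, 128/3, 0, -1024/45, 0, …
Weyl lclm of L_f,L_g ⇒ L₀ (ord ≤ 3).
Derive L from L₀ (diff closure).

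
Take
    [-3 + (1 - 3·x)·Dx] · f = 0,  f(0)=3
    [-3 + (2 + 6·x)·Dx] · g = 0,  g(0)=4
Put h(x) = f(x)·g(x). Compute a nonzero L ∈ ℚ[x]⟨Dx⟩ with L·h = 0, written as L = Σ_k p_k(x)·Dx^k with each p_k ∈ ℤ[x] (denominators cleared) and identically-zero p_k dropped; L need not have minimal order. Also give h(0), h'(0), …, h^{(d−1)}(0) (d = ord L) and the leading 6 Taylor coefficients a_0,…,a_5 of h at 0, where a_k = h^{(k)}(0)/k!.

L = (9 + 9·x) + (-2 + 18·x^2)·Dx  (order 1).
h: a_k = 12, 54, 297/2, 1863/4, 43497/32, 266085/64, …
ICs: h(0) = 12.

f: a_k = 3, 9, 27, 81, 243, 729, …
g: a_k = 4, 6, -9/2, 27/4, -405/32, 1701/64, …
L₀ := L_f ⊗_s L_g (sym. prod.), ord ≤ 1.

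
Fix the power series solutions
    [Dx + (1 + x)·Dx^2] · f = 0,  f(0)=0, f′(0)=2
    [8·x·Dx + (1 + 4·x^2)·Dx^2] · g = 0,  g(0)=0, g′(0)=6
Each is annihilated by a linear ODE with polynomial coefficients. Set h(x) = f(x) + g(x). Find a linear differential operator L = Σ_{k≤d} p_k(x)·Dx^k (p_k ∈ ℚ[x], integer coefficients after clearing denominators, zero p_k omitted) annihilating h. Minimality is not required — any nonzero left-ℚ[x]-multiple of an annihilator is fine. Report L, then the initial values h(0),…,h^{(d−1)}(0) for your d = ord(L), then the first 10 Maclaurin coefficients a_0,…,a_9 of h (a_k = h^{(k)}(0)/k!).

L = (-8 - 24·x + 96·x^2 + 32·x^3)·Dx + (-10 - 16·x + 72·x^2 + 192·x^3 + 64·x^4)·Dx^2 + (-1 + 7·x + 8·x^2 + 32·x^3 + 48·x^4 + 16·x^5)·Dx^3  (order 3).
h: a_k = 0, 8, -1, -22/3, -1/2, 98/5, -1/3, -382/7, -1/4, 1538/9, …
ICs: h(0) = 0, h′(0) = 8, h′′(0) = -2.

f: a_k = 0, 2, -1, 2/3, -1/2, 2/5, -1/3, 2/7, -1/4, 2/9, …
g: a_k = 0, 6, 0, -8, 0, 96/5, 0, -384/7, 0, 512/3, …
Weyl lclm of L_f,L_g ⇒ L₀ (ord ≤ 4).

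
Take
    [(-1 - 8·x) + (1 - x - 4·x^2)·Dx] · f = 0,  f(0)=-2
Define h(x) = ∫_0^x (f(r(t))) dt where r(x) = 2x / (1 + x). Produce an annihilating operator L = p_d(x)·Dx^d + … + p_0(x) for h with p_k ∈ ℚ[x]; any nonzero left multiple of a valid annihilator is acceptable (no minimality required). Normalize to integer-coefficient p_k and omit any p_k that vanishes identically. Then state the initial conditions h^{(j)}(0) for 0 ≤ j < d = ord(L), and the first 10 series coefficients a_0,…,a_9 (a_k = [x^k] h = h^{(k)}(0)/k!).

L = (2 + 34·x)·Dx + (-1 - x + 17·x^2 + 17·x^3)·Dx^2  (order 2).
h: a_k = 0, -2, -2, -12, -17, -612/5, -578/3, -10404/7, -4913/2, -19652, …
ICs: h(0) = 0, h′(0) = -2.

f: a_k = -2, -2, -10, -18, -58, -130, -362, -882, -2330, -5858, …
Change of var in L_f (x↦r) gives L₀.
h=∫h₀ ⇒ L = L₀·Dx.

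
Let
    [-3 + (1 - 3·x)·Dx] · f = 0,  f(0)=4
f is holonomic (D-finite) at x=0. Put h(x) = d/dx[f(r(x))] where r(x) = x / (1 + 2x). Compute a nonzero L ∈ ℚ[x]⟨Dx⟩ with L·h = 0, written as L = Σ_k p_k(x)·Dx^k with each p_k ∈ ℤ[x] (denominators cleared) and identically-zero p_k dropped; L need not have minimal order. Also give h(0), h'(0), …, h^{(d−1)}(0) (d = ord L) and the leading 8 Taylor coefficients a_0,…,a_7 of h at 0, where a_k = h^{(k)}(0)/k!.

L = 4 + (-2 + 2·x)·Dx  (order 1).
h: a_k = 12, 24, 36, 48, 60, 72, 84, 96, …
ICs: h(0) = 12.

f: a_k = 4, 12, 36, 108, 324, 972, 2916, 8748, …
L₀ from L_f via x↦r, Dx↦r'^{-1}Dx.
h₀' ⇒ L via d/dx closure of L₀.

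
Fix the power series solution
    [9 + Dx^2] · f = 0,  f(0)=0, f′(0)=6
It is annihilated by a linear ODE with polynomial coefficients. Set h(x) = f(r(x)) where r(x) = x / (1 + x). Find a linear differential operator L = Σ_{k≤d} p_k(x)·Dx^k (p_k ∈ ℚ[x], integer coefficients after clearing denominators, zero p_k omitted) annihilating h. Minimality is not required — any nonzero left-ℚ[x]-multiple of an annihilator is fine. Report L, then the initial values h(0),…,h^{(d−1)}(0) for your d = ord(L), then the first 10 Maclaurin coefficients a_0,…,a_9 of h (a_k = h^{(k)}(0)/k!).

L = 9 + (2 + 6·x + 6·x^2 + 2·x^3)·Dx + (1 + 4·x + 6·x^2 + 4·x^3 + x^4)·Dx^2  (order 2).
h: a_k = 0, 6, -6, -3, 21, -879/20, 255/4, -19353/280, 1893/40, 29811/2240, …
ICs: h(0) = 0, h′(0) = 6.

f: a_k = 0, 6, 0, -9, 0, 81/20, 0, -243/280, 0, 243/2240, …
h₀=f(r): pull back L_f along r ⇒ L₀.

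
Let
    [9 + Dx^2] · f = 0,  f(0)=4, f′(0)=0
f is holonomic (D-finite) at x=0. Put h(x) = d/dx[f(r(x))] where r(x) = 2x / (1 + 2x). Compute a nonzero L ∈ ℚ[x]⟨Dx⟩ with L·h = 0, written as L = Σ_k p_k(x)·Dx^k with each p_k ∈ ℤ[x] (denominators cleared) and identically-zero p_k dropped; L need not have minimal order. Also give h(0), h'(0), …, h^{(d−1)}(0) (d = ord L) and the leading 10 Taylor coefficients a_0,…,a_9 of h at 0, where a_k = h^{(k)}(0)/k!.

L = (60 + 96·x + 96·x^2) + (12 + 72·x + 144·x^2 + 96·x^3)·Dx + (1 + 8·x + 24·x^2 + 32·x^3 + 16·x^4)·Dx^2  (order 2).
h: a_k = 0, -144, 864, -2592, 2880, 78624/5, -616896/5, 18787392/35, -62964864/35, 173848032/35, …
ICs: h(0) = 0, h′(0) = -144.

f: a_k = 4, 0, -18, 0, 27/2, 0, -81/20, 0, 729/1120, 0, …
h₀=f(r): pull back L_f along r ⇒ L₀.
h₀' ⇒ L via d/dx closure of L₀.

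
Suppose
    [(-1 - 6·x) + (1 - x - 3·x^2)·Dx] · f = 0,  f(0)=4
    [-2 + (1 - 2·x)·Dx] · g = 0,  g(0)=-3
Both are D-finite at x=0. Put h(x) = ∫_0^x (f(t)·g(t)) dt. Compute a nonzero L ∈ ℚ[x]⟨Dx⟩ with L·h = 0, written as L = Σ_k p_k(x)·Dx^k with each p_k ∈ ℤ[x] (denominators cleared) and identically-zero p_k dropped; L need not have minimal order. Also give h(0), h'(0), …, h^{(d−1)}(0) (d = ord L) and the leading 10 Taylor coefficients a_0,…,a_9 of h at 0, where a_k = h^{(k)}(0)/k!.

L = (-3 - 2·x + 18·x^2)·Dx + (1 - 3·x - x^2 + 6·x^3)·Dx^2  (order 2).
h: a_k = 0, -12, -18, -40, -81, -876/5, -372, -804, -3465/2, -11272/3, …
ICs: h(0) = 0, h′(0) = -12.

f: a_k = 4, 4, 16, 28, 76, 160, 388, 868, 2032, 4636, …
g: a_k = -3, -6, -12, -24, -48, -96, -192, -384, -768, -1536, …
Product ⇒ symmetric product L₀, ord ≤ 1.
Integrate: L := L₀·Dx.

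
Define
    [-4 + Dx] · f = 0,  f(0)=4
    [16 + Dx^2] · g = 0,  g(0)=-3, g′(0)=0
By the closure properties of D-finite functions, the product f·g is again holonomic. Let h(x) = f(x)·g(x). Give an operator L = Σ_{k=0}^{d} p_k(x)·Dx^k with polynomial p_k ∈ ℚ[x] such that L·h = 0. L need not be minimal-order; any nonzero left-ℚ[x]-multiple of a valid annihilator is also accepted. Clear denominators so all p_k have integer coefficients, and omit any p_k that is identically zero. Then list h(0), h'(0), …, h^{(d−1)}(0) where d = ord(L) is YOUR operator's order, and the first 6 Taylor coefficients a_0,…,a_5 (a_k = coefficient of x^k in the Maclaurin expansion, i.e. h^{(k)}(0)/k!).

L = 32 - 8·Dx + Dx^2  (order 2).
h: a_k = -12, -48, 0, 256, 512, 2048/5, …
ICs: h(0) = -12, h′(0) = -48.

f: a_k = 4, 16, 32, 128/3, 128/3, 512/15, …
g: a_k = -3, 0, 24, 0, -32, 0, …
Sym-product of L_f,L_g gives L₀ (≤ ord 2).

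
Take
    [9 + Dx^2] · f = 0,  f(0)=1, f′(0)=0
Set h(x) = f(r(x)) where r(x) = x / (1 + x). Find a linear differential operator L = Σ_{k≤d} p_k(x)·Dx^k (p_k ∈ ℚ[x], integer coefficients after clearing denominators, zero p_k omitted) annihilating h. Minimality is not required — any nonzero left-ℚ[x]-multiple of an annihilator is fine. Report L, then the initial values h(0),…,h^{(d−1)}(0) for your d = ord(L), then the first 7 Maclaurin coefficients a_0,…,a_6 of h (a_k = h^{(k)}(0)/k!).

f: a_k = 1, 0, -9/2, 0, 27/8, 0, -81/80, …
Change of var in L_f (x↦r) gives L₀.
L = 9 + (2 + 6·x + 6·x^2 + 2·x^3)·Dx + (1 + 4·x + 6·x^2 + 4·x^3 + x^4)·Dx^2  (order 2).
h: a_k = 1, 0, -9/2, 9, -81/8, 9/2, 819/80, …
ICs: h(0) = 1, h′(0) = 0.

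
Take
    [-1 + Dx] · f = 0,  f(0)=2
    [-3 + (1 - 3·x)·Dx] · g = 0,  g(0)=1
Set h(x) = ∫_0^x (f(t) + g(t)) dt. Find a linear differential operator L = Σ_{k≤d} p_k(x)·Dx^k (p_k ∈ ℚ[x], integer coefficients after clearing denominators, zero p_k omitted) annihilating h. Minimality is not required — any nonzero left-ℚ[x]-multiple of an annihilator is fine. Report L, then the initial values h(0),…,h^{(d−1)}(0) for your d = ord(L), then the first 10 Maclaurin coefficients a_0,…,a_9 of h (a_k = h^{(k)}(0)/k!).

f: a_k = 2, 2, 1, 1/3, 1/12, 1/60, 1/360, 1/2520, 1/20160, 1/181440, …
g: a_k = 1, 3, 9, 27, 81, 243, 729, 2187, 6561, 19683, …
Weyl lclm of L_f,L_g ⇒ L₀ (ord ≤ 2).
h=∫h₀ ⇒ L = L₀·Dx.
L = (15 + 9·x)·Dx + (-17 - 6·x + 9·x^2)·Dx^2 + (2 - 3·x - 9·x^2)·Dx^3  (order 3).
h: a_k = 0, 3, 5/2, 10/3, 41/6, 973/60, 14581/360, 262441/2520, 5511241/20160, 132269761/181440, …
ICs: h(0) = 0, h′(0) = 3, h′′(0) = 5.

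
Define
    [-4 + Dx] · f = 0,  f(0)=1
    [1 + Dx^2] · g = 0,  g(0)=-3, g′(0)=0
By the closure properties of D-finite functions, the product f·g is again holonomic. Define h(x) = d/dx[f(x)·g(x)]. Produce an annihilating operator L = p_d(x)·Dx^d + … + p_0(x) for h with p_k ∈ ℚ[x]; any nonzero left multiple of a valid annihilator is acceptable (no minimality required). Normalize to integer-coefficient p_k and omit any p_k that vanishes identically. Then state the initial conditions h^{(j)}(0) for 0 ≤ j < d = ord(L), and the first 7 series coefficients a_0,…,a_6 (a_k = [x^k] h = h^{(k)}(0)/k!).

f: a_k = 1, 4, 8, 32/3, 32/3, 128/15, 256/45, …
g: a_k = -3, 0, 3/2, 0, -1/8, 0, 1/240, …
Product ⇒ symmetric product L₀, ord ≤ 2.
h₀' ⇒ L via d/dx closure of L₀.
L = 17 - 8·Dx + Dx^2  (order 2).
h: a_k = -12, -45, -78, -161/2, -101/2, -99/8, 727/60, …
ICs: h(0) = -12, h′(0) = -45.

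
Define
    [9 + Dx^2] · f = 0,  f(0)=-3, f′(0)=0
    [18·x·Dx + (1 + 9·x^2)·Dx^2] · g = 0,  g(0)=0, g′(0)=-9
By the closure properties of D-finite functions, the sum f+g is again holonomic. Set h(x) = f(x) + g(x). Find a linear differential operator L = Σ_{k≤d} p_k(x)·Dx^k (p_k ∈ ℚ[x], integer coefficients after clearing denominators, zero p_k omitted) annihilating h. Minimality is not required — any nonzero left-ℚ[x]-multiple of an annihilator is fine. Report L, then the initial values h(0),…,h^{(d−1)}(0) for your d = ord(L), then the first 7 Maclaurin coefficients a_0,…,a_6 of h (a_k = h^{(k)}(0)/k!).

f: a_k = -3, 0, 27/2, 0, -81/8, 0, 243/80, …
g: a_k = 0, -9, 0, 27, 0, -729/5, 0, …
h₀=f+g: left-lcm gives L₀, ord ≤ 4.
L = (-1782·x + 20412·x^3 + 13122·x^5)·Dx + (-9 + 567·x^2 + 6561·x^4 + 6561·x^6)·Dx^2 + (-198·x + 2268·x^3 + 1458·x^5)·Dx^3 + (-1 + 63·x^2 + 729·x^4 + 729·x^6)·Dx^4  (order 4).
h: a_k = -3, -9, 27/2, 27, -81/8, -729/5, 243/80, …
ICs: h(0) = -3, h′(0) = -9, h′′(0) = 27, h′′′(0) = 162.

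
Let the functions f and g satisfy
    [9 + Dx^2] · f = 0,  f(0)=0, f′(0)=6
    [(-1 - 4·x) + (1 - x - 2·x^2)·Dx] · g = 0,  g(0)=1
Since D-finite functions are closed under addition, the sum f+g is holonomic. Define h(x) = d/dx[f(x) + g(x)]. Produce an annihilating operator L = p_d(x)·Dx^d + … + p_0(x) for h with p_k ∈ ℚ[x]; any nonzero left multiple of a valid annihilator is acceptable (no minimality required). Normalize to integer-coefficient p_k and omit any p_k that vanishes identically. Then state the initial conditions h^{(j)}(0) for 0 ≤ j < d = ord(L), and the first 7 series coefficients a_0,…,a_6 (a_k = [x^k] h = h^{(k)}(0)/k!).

L = (954 + 3600·x + 8154·x^2 + 4140·x^3 + 5760·x^4 + 3888·x^5 + 2592·x^6) + (-117 - 369·x + 585·x^2 + 747·x^3 + 90·x^4 + 828·x^5 + 1512·x^6 + 864·x^7)·Dx + (106 + 400·x + 906·x^2 + 460·x^3 + 640·x^4 + 432·x^5 + 288·x^6)·Dx^2 + (-13 - 41·x + 65·x^2 + 83·x^3 + 10·x^4 + 92·x^5 + 168·x^6 + 96·x^7)·Dx^3  (order 3).
h: a_k = 7, 6, -12, 44, 501/4, 258, 23557/40, …
ICs: h(0) = 7, h′(0) = 6, h′′(0) = -24.

f: a_k = 0, 6, 0, -9, 0, 81/20, 0, …
g: a_k = 1, 1, 3, 5, 11, 21, 43, …
Sum ⇒ L₀ = lclm(L_f,L_g) in ℚ(x)⟨Dx⟩.
h₀' ⇒ L via d/dx closure of L₀.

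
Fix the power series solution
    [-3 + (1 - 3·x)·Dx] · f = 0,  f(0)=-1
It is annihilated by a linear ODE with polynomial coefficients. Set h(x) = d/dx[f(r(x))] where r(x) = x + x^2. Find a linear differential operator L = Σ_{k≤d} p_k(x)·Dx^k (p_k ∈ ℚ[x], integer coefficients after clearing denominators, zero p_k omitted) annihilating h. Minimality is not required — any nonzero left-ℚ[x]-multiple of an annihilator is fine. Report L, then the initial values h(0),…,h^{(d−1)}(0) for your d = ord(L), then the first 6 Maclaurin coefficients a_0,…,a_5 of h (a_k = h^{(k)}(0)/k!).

f: a_k = -1, -3, -9, -27, -81, -243, …
Change of var in L_f (x↦r) gives L₀.
Derive L from L₀ (diff closure).
L = (8 + 18·x + 18·x^2) + (-1 + x + 9·x^2 + 6·x^3)·Dx  (order 1).
h: a_k = -3, -24, -135, -684, -3240, -14742, …
ICs: h(0) = -3.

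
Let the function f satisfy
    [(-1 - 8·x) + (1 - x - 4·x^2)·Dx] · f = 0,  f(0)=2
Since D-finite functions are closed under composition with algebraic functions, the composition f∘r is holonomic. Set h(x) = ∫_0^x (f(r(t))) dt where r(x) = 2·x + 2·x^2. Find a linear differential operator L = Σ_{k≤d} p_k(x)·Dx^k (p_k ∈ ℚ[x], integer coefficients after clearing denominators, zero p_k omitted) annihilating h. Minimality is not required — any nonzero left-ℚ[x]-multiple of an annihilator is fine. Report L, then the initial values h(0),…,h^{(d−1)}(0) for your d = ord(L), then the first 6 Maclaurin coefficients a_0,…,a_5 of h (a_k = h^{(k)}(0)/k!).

L = (2 + 36·x + 96·x^2 + 64·x^3)·Dx + (-1 + 2·x + 18·x^2 + 32·x^3 + 16·x^4)·Dx^2  (order 2).
h: a_k = 0, 2, 2, 44/3, 56, 280, …
ICs: h(0) = 0, h′(0) = 2.

f: a_k = 2, 2, 10, 18, 58, 130, …
L₀ from L_f via x↦r, Dx↦r'^{-1}Dx.
h=∫h₀ ⇒ L = L₀·Dx.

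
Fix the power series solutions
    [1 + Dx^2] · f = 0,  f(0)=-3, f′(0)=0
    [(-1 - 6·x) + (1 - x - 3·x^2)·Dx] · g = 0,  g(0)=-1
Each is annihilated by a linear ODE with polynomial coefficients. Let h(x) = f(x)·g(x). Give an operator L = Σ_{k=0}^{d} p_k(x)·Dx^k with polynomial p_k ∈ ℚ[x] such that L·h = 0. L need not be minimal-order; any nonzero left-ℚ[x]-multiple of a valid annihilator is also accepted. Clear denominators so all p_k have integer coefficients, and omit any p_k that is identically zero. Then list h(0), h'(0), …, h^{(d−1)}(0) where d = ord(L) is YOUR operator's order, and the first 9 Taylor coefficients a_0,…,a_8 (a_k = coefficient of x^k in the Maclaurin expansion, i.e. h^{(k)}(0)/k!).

f: a_k = -3, 0, 3/2, 0, -1/8, 0, 1/240, 0, -1/13440, …
g: a_k = -1, -1, -4, -7, -19, -40, -97, -217, -508, …
h₀=f·g: eliminate ⇒ L₀, order ≤ 2·1.
L = (5 + x + 3·x^2) + (2 + 12·x)·Dx + (-1 + x + 3·x^2)·Dx^2  (order 2).
h: a_k = 3, 3, 21/2, 39/2, 409/8, 877/8, 63119/240, 142049/240, 18558737/13440, …
ICs: h(0) = 3, h′(0) = 3.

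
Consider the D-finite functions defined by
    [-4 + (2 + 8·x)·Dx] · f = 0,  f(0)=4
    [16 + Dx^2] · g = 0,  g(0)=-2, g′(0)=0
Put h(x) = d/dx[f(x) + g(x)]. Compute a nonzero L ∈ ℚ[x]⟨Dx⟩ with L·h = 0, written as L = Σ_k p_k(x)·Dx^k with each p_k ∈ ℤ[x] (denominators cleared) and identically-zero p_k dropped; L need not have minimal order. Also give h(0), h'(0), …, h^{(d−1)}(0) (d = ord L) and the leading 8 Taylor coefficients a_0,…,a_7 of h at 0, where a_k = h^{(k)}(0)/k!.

L = (-608 - 1024·x - 2048·x^2) + (-112 - 960·x - 3072·x^2 - 4096·x^3)·Dx + (-38 - 64·x - 128·x^2)·Dx^2 + (-7 - 60·x - 192·x^2 - 256·x^3)·Dx^3  (order 3).
h: a_k = 8, 16, 48, -736/3, 560, -29216/15, 7392, -8656832/315, …
ICs: h(0) = 8, h′(0) = 16, h′′(0) = 96.

f: a_k = 4, 8, -8, 16, -40, 112, -336, 1056, …
g: a_k = -2, 0, 16, 0, -64/3, 0, 512/45, 0, …
Sum ⇒ L₀ = lclm(L_f,L_g) in ℚ(x)⟨Dx⟩.
h=h₀': d/dx-closure on L₀ ⇒ L.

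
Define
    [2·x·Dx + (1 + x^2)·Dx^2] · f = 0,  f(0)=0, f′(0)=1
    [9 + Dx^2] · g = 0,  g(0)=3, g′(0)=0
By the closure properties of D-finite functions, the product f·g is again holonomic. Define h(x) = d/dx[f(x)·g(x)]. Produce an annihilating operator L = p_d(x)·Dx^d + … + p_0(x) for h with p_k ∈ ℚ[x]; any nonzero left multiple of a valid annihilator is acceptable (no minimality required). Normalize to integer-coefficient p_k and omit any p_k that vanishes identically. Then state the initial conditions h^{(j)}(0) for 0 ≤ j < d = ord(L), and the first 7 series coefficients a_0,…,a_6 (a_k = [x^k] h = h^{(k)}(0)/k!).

L = (20358 + 86886·x^2 + 157437·x^4 + 155520·x^6 + 96228·x^8 + 36450·x^10 + 6561·x^12) + (6372·x + 25596·x^3 + 39960·x^5 + 32400·x^7 + 14580·x^9 + 2916·x^11)·Dx + (3432 + 15828·x^2 + 31110·x^4 + 33588·x^6 + 22032·x^8 + 8424·x^10 + 1458·x^12)·Dx^2 + (708·x + 2844·x^3 + 4440·x^5 + 3600·x^7 + 1620·x^9 + 324·x^11)·Dx^3 + (130 + 686·x^2 + 1513·x^4 + 1812·x^6 + 1260·x^8 + 486·x^10 + 81·x^12)·Dx^4  (order 4).
h: a_k = 3, 0, -87/2, 0, 609/8, 0, -5343/80, …
ICs: h(0) = 3, h′(0) = 0, h′′(0) = -87, h′′′(0) = 0.

f: a_k = 0, 1, 0, -1/3, 0, 1/5, 0, …
g: a_k = 3, 0, -27/2, 0, 81/8, 0, -243/80, …
L₀ := L_f ⊗_s L_g (sym. prod.), ord ≤ 4.
Differentiate: ansatz ord ≤ ord L₀ ⇒ L.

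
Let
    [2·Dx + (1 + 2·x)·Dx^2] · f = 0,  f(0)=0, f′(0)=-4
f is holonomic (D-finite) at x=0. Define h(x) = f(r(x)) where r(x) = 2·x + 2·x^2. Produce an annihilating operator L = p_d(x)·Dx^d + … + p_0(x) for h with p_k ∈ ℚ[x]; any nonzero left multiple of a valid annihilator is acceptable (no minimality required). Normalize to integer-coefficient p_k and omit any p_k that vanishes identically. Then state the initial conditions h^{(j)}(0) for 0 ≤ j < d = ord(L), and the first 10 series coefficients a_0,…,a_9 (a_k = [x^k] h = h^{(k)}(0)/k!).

f: a_k = 0, -4, 4, -16/3, 8, -64/5, 64/3, -256/7, 64, -1024/9, …
h₀=f(r): pull back L_f along r ⇒ L₀.
L = 2·Dx + (1 + 2·x)·Dx^2  (order 2).
h: a_k = 0, -8, 8, -32/3, 16, -128/5, 128/3, -512/7, 128, -2048/9, …
ICs: h(0) = 0, h′(0) = -8.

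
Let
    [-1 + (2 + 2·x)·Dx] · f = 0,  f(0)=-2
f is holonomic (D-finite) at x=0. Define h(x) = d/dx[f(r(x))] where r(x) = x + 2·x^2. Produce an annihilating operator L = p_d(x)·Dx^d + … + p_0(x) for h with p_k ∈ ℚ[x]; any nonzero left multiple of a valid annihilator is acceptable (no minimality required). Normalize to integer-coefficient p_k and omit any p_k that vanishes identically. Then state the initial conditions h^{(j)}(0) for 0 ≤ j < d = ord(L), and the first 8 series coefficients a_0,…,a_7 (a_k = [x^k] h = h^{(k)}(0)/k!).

L = 7 + (-2 - 10·x - 12·x^2 - 16·x^3)·Dx  (order 1).
h: a_k = -1, -7/2, 21/8, 21/16, -595/128, 567/256, 5537/1024, -17843/2048, …
ICs: h(0) = -1.

f: a_k = -2, -1, 1/4, -1/8, 5/64, -7/128, 21/512, -33/1024, …
f∘r: x↦r, Dx↦Dx/r' in L_f ⇒ L₀.
h=h₀': d/dx-closure on L₀ ⇒ L.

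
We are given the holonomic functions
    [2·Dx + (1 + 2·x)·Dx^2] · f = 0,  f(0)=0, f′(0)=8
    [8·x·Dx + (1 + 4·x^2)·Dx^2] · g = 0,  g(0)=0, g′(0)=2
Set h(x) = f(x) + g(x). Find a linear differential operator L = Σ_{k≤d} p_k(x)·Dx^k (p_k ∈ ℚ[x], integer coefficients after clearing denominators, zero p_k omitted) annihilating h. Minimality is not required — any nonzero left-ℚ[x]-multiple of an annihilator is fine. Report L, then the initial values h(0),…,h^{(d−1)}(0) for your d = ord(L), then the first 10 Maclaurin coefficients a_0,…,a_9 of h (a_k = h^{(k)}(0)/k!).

L = (-8 - 48·x + 96·x^2 + 64·x^3)·Dx + (-8 - 16·x + 192·x^3 + 128·x^4)·Dx^2 + (-1 + 2·x + 8·x^2 + 16·x^3 + 48·x^4 + 32·x^5)·Dx^3  (order 3).
h: a_k = 0, 10, -8, 8, -16, 32, -128/3, 384/7, -128, 2560/9, …
ICs: h(0) = 0, h′(0) = 10, h′′(0) = -16.

f: a_k = 0, 8, -8, 32/3, -16, 128/5, -128/3, 512/7, -128, 2048/9, …
g: a_k = 0, 2, 0, -8/3, 0, 32/5, 0, -128/7, 0, 512/9, …
f+g: L₀ = lclm(L_f,L_g), ord ≤ 2+2.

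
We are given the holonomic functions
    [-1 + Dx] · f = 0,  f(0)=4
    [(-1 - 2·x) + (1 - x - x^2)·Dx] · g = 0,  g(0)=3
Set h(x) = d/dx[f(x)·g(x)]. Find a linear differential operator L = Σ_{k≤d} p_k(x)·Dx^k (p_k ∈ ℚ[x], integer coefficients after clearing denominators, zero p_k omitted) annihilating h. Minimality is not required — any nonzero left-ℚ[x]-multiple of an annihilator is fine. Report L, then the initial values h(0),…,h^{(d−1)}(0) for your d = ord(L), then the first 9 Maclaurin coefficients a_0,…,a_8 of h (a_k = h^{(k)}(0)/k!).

f: a_k = 4, 4, 2, 2/3, 1/6, 1/30, 1/180, 1/1260, 1/10080, …
g: a_k = 3, 3, 6, 9, 15, 24, 39, 63, 102, …
f·g: L₀ = L_f ⊗_s L_g, ord ≤ 1·1.
h₀' ⇒ L via d/dx closure of L₀.
L = (7 + 6·x - x^2 - 2·x^3 + x^4) + (-2 + x + 4·x^2 - x^4)·Dx  (order 1).
h: a_k = 24, 84, 204, 442, 893, 17347/10, 98221/30, 2542969/420, 2645039/240, …
ICs: h(0) = 24.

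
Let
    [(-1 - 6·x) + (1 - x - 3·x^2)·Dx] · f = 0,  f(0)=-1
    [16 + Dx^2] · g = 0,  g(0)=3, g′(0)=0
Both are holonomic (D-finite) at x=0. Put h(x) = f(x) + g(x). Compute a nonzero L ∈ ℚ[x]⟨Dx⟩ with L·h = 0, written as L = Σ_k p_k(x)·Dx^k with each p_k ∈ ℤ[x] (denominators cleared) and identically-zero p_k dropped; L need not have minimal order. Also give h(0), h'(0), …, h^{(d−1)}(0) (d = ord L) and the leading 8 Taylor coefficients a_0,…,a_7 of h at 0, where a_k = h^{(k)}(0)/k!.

f: a_k = -1, -1, -4, -7, -19, -40, -97, -217, …
g: a_k = 3, 0, -24, 0, 32, 0, -256/15, 0, …
f+g: L₀ = lclm(L_f,L_g), ord ≤ 1+2.
L = (464 + 2816·x + 416·x^2 + 2112·x^3 + 5760·x^4 + 6912·x^5) + (-192 + 304·x + 672·x^2 - 1312·x^3 - 1008·x^4 + 3456·x^5 + 3456·x^6)·Dx + (29 + 176·x + 26·x^2 + 132·x^3 + 360·x^4 + 432·x^5)·Dx^2 + (-12 + 19·x + 42·x^2 - 82·x^3 - 63·x^4 + 216·x^5 + 216·x^6)·Dx^3  (order 3).
h: a_k = 2, -1, -28, -7, 13, -40, -1711/15, -217, …
ICs: h(0) = 2, h′(0) = -1, h′′(0) = -56.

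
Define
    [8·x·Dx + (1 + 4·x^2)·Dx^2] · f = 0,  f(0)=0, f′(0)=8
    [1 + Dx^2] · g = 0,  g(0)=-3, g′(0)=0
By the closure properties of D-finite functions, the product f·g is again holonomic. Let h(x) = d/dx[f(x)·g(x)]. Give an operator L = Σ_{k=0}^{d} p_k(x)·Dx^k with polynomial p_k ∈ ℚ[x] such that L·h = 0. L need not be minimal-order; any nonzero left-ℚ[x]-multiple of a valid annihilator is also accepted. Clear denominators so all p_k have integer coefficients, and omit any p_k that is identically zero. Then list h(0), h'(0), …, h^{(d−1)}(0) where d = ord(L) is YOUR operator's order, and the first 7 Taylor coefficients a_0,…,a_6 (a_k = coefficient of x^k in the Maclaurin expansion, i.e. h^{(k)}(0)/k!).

L = (3893 + 34584·x^2 + 286832·x^4 + 57600·x^6 + 768·x^8 - 10240·x^10 + 4096·x^12) + (2192·x + 44864·x^3 + 156160·x^5 + 51200·x^7 + 20480·x^9 + 16384·x^11)·Dx + (3978 + 36208·x^2 + 296160·x^4 + 76288·x^6 + 9728·x^8 - 4096·x^10 + 8192·x^12)·Dx^2 + (2192·x + 44864·x^3 + 156160·x^5 + 51200·x^7 + 20480·x^9 + 16384·x^11)·Dx^3 + (85 + 1624·x^2 + 9328·x^4 + 18688·x^6 + 8960·x^8 + 6144·x^10 + 4096·x^12)·Dx^4  (order 4).
h: a_k = -24, 0, 132, 0, -469, 0, 54431/30, …
ICs: h(0) = -24, h′(0) = 0, h′′(0) = 264, h′′′(0) = 0.

f: a_k = 0, 8, 0, -32/3, 0, 128/5, 0, …
g: a_k = -3, 0, 3/2, 0, -1/8, 0, 1/240, …
h₀=f·g: eliminate ⇒ L₀, order ≤ 2·2.
h₀' ⇒ L via d/dx closure of L₀.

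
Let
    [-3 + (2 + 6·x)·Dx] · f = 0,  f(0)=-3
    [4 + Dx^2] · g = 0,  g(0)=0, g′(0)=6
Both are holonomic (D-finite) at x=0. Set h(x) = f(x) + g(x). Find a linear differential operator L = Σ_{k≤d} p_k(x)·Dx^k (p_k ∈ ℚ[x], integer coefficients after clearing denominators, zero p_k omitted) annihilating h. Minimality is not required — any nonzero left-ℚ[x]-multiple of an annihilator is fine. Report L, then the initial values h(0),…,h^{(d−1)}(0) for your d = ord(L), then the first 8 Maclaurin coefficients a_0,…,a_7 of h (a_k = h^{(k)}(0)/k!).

L = (-516 - 1152·x - 1728·x^2) + (56 + 936·x + 3456·x^2 + 3456·x^3)·Dx + (-129 - 288·x - 432·x^2)·Dx^2 + (14 + 234·x + 864·x^2 + 864·x^3)·Dx^3  (order 3).
h: a_k = -3, 3/2, 27/8, -145/16, 1215/128, -24491/1280, 45927/1024, -22750249/215040, …
ICs: h(0) = -3, h′(0) = 3/2, h′′(0) = 27/4.

f: a_k = -3, -9/2, 27/8, -81/16, 1215/128, -5103/256, 45927/1024, -216513/2048, …
g: a_k = 0, 6, 0, -4, 0, 4/5, 0, -8/105, …
Weyl lclm of L_f,L_g ⇒ L₀ (ord ≤ 3).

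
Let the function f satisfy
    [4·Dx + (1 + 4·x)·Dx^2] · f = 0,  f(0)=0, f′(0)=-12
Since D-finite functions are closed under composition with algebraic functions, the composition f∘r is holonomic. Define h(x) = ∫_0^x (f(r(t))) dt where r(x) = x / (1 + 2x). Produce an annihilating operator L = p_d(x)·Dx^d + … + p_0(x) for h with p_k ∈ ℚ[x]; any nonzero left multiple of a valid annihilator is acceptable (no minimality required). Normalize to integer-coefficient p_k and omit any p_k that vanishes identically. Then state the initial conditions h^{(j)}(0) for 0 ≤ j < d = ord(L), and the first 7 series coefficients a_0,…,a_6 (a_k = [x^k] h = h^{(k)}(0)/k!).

f: a_k = 0, -12, 24, -64, 192, -3072/5, 2048, …
Change of var in L_f (x↦r) gives L₀.
Integrate: L := L₀·Dx.
L = (8 + 24·x)·Dx^2 + (1 + 8·x + 12·x^2)·Dx^3  (order 3).
h: a_k = 0, 0, -6, 16, -52, 192, -3872/5, …
ICs: h(0) = 0, h′(0) = 0, h′′(0) = -12.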